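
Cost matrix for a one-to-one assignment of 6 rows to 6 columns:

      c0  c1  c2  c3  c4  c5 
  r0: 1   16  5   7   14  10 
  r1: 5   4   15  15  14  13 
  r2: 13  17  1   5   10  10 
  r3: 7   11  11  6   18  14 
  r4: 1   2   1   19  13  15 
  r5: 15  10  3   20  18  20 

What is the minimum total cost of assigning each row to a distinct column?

Minimum assignment cost: 34

optimal assignment: row0→col5 (cost 10), row1→col1 (cost 4), row2→col4 (cost 10), row3→col3 (cost 6), row4→col0 (cost 1), row5→col2 (cost 3)
total = 10 + 4 + 10 + 6 + 1 + 3 = 34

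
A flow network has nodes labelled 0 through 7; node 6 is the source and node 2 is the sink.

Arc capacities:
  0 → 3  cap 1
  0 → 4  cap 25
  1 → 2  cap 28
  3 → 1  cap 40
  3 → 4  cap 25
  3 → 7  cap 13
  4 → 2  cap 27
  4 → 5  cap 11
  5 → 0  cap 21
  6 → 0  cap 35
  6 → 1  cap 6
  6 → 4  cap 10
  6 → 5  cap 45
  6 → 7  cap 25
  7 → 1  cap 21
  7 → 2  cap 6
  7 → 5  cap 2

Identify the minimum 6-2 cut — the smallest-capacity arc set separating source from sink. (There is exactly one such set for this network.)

augment #1: 6→1→2 push 6
augment #2: 6→4→2 push 10
augment #3: 6→7→2 push 6
augment #4: 6→0→4→2 push 17
augment #5: 6→7→1→2 push 19
augment #6: 6→0→3→1→2 push 1
max flow = 59; residual-reachable set from 6 gives S-side
cut edges (S→T): {(0,3), (4,2), (6,1), (6,7)} total cap 59

Min-cut arcs: {(0,3), (4,2), (6,1), (6,7)} (total capacity 59)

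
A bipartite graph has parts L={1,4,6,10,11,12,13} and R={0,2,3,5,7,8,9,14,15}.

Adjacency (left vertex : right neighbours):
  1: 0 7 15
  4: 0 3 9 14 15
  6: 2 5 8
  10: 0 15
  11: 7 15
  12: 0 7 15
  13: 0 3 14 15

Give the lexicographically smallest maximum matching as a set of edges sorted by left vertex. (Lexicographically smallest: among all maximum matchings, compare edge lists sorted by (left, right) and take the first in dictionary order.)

|M| = 6 (so the lex-smallest maximum matching has 6 edges)
process left vertices in ascending order; for each, take the smallest-labelled available neighbour that still permits 6 edges overall, or leave it unmatched if none does
lex-smallest matching: {1-0, 4-3, 6-2, 10-15, 11-7, 13-14}

Lex-smallest maximum matching: {(1,0), (4,3), (6,2), (10,15), (11,7), (13,14)}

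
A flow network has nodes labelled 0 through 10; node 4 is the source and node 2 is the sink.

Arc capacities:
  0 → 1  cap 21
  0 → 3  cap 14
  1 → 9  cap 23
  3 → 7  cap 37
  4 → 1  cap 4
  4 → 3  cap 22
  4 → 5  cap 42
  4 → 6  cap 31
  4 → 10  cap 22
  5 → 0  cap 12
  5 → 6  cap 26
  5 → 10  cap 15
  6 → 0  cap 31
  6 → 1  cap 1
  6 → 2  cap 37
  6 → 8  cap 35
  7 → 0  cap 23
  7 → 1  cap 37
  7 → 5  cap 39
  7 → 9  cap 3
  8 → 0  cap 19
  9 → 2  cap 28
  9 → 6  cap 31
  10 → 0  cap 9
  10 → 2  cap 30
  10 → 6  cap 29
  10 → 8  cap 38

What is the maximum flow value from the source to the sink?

augment #1: 4→6→2 bottleneck 31, total now 31
augment #2: 4→10→2 bottleneck 22, total now 53
augment #3: 4→1→9→2 bottleneck 4, total now 57
augment #4: 4→5→6→2 bottleneck 6, total now 63
augment #5: 4→5→10→2 bottleneck 8, total now 71
augment #6: 4→3→7→9→2 bottleneck 3, total now 74
augment #7: 4→3→7→1→9→2 bottleneck 19, total now 93

Maximum flow value: 93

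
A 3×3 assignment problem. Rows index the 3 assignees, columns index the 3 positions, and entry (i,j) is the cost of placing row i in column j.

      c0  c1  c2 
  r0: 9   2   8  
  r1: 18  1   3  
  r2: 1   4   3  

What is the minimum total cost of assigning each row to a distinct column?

Minimum assignment cost: 6

optimal assignment: row0→col1 (cost 2), row1→col2 (cost 3), row2→col0 (cost 1)
total = 2 + 3 + 1 = 6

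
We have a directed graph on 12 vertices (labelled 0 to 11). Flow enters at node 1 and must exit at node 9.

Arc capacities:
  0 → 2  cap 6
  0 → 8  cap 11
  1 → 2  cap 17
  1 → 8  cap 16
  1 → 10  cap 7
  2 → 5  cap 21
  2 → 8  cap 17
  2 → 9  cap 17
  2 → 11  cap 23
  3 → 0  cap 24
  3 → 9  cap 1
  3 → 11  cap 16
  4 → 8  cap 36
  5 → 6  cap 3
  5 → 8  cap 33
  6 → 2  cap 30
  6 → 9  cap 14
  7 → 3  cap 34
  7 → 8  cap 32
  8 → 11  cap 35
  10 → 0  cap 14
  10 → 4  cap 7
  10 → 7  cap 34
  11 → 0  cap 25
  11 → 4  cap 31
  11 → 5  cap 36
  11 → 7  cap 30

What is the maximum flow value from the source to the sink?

Maximum flow value: 21

augment #1: 1→2→9 bottleneck 17, total now 17
augment #2: 1→10→7→3→9 bottleneck 1, total now 18
augment #3: 1→8→11→5→6→9 bottleneck 3, total now 21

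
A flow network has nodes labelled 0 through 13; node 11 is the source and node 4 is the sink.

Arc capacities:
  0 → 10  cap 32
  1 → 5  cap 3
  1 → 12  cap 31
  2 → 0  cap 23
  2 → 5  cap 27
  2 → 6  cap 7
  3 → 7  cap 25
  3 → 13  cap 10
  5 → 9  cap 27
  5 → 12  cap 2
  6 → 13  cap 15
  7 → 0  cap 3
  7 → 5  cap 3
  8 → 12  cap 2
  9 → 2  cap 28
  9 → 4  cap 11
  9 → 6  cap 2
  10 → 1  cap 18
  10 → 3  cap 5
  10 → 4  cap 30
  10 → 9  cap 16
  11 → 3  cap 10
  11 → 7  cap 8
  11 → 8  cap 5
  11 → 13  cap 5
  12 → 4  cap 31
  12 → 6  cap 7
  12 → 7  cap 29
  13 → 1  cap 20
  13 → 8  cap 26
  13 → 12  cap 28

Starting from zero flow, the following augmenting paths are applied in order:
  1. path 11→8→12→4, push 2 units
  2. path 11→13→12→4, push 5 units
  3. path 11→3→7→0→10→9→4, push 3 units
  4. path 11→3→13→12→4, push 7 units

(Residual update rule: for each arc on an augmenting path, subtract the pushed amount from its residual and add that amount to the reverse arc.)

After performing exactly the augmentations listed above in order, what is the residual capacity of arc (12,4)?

Residual capacity of (12,4): 17

after path 1 (11→8→12→4, push 2): res(12,4)=29
after path 2 (11→13→12→4, push 5): res(12,4)=24
after path 3 (11→3→7→0→10→9→4, push 3): res(12,4)=24
after path 4 (11→3→13→12→4, push 7): res(12,4)=17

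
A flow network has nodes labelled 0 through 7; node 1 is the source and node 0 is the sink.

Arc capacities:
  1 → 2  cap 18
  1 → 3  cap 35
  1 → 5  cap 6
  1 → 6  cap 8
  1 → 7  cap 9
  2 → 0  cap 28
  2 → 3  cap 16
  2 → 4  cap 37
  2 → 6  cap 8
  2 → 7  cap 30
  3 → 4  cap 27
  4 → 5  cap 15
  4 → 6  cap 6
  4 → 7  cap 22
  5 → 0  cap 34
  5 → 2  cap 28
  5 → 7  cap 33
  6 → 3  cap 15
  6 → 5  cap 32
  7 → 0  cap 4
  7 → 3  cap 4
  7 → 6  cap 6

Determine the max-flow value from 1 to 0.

augment #1: 1→2→0 bottleneck 18, total now 18
augment #2: 1→5→0 bottleneck 6, total now 24
augment #3: 1→7→0 bottleneck 4, total now 28
augment #4: 1→6→5→0 bottleneck 8, total now 36
augment #5: 1→3→4→5→0 bottleneck 15, total now 51
augment #6: 1→7→6→5→0 bottleneck 5, total now 56
augment #7: 1→3→4→6→5→2→0 bottleneck 6, total now 62
augment #8: 1→3→4→7→6→5→2→0 bottleneck 1, total now 63

Maximum flow value: 63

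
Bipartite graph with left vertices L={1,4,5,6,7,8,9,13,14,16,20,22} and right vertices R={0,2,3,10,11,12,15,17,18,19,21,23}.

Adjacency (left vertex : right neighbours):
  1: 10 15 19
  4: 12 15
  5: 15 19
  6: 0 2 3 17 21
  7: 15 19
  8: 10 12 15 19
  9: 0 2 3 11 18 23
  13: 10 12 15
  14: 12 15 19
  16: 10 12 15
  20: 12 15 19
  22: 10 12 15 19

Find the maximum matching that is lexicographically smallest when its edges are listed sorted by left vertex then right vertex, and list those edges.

Lex-smallest maximum matching: {(1,10), (4,12), (5,15), (6,0), (7,19), (9,2)}

|M| = 6 (so the lex-smallest maximum matching has 6 edges)
process left vertices in ascending order; for each, take the smallest-labelled available neighbour that still permits 6 edges overall, or leave it unmatched if none does
lex-smallest matching: {1-10, 4-12, 5-15, 6-0, 7-19, 9-2}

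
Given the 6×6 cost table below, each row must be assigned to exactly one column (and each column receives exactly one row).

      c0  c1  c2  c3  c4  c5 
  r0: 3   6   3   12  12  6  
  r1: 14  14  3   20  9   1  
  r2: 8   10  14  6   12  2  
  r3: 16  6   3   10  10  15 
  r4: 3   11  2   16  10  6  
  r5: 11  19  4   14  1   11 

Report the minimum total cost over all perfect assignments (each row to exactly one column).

optimal assignment: row0→col0 (cost 3), row1→col5 (cost 1), row2→col3 (cost 6), row3→col1 (cost 6), row4→col2 (cost 2), row5→col4 (cost 1)
total = 3 + 1 + 6 + 6 + 2 + 1 = 19

Minimum assignment cost: 19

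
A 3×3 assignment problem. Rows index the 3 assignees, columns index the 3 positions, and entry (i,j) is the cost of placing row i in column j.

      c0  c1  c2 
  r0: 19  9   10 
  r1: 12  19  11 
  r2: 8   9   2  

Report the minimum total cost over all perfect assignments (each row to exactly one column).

optimal assignment: row0→col1 (cost 9), row1→col0 (cost 12), row2→col2 (cost 2)
total = 9 + 12 + 2 = 23

Minimum assignment cost: 23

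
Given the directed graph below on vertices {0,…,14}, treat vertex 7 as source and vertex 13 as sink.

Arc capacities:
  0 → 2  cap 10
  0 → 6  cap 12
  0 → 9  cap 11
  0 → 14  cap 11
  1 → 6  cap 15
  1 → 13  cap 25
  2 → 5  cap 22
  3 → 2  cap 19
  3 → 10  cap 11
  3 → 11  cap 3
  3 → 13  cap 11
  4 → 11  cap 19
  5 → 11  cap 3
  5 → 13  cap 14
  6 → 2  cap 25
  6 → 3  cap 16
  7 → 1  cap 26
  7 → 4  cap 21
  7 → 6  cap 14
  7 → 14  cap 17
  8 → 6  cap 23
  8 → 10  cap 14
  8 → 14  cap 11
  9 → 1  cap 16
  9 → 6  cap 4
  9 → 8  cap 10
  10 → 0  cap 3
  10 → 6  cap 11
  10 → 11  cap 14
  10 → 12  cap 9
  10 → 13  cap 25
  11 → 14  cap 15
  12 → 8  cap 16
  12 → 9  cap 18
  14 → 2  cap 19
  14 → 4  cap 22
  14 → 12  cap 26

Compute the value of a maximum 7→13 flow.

augment #1: 7→1→13 bottleneck 25, total now 25
augment #2: 7→6→3→13 bottleneck 11, total now 36
augment #3: 7→6→2→5→13 bottleneck 3, total now 39
augment #4: 7→14→2→5→13 bottleneck 11, total now 50
augment #5: 7→1→6→3→10→13 bottleneck 1, total now 51
augment #6: 7→14→12→8→10→13 bottleneck 6, total now 57
augment #7: 7→4→11→14→12→8→10→13 bottleneck 8, total now 65
augment #8: 7→4→11→14→2→6→3→10→13 bottleneck 3, total now 68
augment #9: 7→4→11→14→12→8→6→3→10→13 bottleneck 1, total now 69

Maximum flow value: 69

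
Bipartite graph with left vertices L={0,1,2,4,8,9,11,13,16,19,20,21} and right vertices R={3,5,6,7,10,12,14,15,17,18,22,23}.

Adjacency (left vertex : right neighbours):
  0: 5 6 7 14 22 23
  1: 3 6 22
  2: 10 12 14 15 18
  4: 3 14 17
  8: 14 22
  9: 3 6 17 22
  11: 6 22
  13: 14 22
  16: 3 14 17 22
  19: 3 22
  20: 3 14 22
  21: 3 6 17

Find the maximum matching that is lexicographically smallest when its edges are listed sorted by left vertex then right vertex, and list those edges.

|M| = 7 (so the lex-smallest maximum matching has 7 edges)
process left vertices in ascending order; for each, take the smallest-labelled available neighbour that still permits 7 edges overall, or leave it unmatched if none does
lex-smallest matching: {0-5, 1-3, 2-10, 4-14, 8-22, 9-6, 16-17}

Lex-smallest maximum matching: {(0,5), (1,3), (2,10), (4,14), (8,22), (9,6), (16,17)}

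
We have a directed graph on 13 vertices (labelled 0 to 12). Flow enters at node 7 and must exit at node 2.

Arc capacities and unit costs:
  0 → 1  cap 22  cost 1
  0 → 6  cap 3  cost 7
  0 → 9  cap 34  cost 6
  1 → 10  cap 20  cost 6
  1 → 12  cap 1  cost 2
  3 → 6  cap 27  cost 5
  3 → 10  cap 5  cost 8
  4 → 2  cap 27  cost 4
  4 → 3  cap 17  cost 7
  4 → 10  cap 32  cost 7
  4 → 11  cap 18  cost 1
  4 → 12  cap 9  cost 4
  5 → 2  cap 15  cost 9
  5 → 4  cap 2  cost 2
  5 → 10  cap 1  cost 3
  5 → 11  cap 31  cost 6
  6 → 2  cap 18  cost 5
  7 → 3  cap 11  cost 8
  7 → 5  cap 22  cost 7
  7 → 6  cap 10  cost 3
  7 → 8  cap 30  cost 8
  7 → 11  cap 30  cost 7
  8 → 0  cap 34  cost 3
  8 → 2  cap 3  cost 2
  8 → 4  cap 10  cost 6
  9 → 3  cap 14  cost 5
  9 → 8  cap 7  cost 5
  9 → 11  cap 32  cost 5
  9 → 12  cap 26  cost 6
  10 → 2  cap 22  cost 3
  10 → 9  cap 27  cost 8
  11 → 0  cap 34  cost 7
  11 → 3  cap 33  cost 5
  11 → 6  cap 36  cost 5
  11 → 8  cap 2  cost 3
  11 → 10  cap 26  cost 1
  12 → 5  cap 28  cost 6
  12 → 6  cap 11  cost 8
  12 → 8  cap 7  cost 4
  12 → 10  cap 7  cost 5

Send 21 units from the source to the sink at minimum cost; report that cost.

Minimum cost for 21 units: 198

shortest-cost path #1: 7→6→2 push 10 @ unit cost 8 (adds 80)
shortest-cost path #2: 7→8→2 push 3 @ unit cost 10 (adds 30)
shortest-cost path #3: 7→11→10→2 push 8 @ unit cost 11 (adds 88)
total cost = 198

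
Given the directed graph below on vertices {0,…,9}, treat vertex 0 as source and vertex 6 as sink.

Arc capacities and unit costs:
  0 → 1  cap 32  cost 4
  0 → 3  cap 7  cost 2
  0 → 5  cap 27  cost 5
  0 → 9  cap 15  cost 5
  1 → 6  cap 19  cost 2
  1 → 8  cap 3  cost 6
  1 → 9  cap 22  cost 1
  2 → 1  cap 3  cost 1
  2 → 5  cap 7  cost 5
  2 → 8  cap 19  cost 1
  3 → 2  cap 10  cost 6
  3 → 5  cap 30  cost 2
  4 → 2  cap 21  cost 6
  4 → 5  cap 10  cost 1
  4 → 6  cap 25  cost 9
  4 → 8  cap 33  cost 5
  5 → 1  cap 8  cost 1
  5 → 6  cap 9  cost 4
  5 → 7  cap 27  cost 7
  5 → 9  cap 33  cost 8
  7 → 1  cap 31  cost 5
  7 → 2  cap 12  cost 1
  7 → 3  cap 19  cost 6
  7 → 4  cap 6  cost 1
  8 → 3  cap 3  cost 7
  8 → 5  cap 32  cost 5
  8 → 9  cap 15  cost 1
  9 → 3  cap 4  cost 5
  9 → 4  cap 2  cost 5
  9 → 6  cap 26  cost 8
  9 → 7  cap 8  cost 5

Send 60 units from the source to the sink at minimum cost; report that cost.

Minimum cost for 60 units: 652

shortest-cost path #1: 0→1→6 push 19 @ unit cost 6 (adds 114)
shortest-cost path #2: 0→3→5→6 push 7 @ unit cost 8 (adds 56)
shortest-cost path #3: 0→5→6 push 2 @ unit cost 9 (adds 18)
shortest-cost path #4: 0→9→6 push 15 @ unit cost 13 (adds 195)
shortest-cost path #5: 0→1→9→6 push 11 @ unit cost 13 (adds 143)
shortest-cost path #6: 0→1→9→4→6 push 2 @ unit cost 19 (adds 38)
shortest-cost path #7: 0→5→7→4→6 push 4 @ unit cost 22 (adds 88)
total cost = 652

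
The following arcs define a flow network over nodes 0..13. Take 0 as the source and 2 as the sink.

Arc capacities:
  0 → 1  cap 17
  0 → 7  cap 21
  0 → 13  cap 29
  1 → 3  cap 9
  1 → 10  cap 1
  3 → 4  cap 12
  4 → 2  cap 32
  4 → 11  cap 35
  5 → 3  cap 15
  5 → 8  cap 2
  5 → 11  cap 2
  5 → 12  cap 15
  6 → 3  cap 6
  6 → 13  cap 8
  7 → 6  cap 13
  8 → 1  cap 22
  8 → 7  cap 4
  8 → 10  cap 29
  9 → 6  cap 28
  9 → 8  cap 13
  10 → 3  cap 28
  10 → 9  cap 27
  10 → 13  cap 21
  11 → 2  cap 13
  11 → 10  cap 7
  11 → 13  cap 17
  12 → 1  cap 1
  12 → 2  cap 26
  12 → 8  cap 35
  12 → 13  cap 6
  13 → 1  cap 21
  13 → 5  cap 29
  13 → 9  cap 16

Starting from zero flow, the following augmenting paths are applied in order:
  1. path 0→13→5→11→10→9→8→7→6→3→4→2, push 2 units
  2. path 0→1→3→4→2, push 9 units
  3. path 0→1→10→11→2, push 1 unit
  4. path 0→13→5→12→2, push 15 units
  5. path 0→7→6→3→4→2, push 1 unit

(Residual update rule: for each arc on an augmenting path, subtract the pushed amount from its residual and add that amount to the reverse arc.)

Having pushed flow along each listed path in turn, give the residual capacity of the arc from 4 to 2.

after path 1 (0→13→5→11→10→9→8→7→6→3→4→2, push 2): res(4,2)=30
after path 2 (0→1→3→4→2, push 9): res(4,2)=21
after path 3 (0→1→10→11→2, push 1): res(4,2)=21
after path 4 (0→13→5→12→2, push 15): res(4,2)=21
after path 5 (0→7→6→3→4→2, push 1): res(4,2)=20

Residual capacity of (4,2): 20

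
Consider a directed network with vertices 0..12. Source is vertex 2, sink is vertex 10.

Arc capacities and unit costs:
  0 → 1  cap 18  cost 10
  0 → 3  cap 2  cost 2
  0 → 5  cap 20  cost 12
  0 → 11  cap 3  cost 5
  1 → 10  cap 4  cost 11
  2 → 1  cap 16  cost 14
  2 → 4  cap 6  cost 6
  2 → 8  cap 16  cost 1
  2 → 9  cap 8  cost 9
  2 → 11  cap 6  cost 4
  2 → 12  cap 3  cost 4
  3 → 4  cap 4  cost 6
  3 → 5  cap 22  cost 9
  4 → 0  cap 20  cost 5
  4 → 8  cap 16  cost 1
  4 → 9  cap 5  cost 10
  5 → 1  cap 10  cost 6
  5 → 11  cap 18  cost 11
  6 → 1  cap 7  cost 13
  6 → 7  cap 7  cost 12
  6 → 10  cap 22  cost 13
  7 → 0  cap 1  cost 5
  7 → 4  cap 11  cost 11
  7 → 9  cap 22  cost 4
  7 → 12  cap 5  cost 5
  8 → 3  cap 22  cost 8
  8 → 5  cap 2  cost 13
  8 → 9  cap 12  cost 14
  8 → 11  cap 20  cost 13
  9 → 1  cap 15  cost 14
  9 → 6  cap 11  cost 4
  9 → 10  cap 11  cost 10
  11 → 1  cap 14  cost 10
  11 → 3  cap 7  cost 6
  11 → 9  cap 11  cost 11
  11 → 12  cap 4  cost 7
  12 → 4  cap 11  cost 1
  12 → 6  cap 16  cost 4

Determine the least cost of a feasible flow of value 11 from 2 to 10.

Minimum cost for 11 units: 215

shortest-cost path #1: 2→9→10 push 8 @ unit cost 19 (adds 152)
shortest-cost path #2: 2→12→6→10 push 3 @ unit cost 21 (adds 63)
total cost = 215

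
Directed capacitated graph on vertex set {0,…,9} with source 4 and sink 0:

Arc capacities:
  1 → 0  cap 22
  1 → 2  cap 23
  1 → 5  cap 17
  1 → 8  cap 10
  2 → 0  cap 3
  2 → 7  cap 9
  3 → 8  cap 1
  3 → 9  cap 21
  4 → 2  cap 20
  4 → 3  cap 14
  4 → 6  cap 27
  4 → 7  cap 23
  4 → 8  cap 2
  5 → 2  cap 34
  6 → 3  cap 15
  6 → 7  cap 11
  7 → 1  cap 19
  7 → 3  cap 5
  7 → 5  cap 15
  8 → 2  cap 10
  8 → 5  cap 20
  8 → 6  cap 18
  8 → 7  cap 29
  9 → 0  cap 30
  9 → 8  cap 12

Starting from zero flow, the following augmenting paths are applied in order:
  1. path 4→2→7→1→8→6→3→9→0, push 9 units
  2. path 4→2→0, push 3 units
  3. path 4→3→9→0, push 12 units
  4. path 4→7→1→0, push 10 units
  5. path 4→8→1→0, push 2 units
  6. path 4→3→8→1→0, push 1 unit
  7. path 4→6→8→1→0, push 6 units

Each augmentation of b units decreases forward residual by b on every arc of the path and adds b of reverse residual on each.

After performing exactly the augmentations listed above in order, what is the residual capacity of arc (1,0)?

Residual capacity of (1,0): 3

after path 1 (4→2→7→1→8→6→3→9→0, push 9): res(1,0)=22
after path 2 (4→2→0, push 3): res(1,0)=22
after path 3 (4→3→9→0, push 12): res(1,0)=22
after path 4 (4→7→1→0, push 10): res(1,0)=12
after path 5 (4→8→1→0, push 2): res(1,0)=10
after path 6 (4→3→8→1→0, push 1): res(1,0)=9
after path 7 (4→6→8→1→0, push 6): res(1,0)=3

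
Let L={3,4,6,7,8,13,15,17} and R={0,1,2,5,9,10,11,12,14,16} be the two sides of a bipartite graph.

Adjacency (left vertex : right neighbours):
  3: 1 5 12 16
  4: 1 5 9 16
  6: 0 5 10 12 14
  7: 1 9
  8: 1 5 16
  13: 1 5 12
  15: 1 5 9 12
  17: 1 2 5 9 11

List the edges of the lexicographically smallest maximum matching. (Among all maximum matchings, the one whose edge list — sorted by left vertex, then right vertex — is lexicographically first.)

Lex-smallest maximum matching: {(3,1), (4,5), (6,0), (7,9), (8,16), (13,12), (17,2)}

|M| = 7 (so the lex-smallest maximum matching has 7 edges)
process left vertices in ascending order; for each, take the smallest-labelled available neighbour that still permits 7 edges overall, or leave it unmatched if none does
lex-smallest matching: {3-1, 4-5, 6-0, 7-9, 8-16, 13-12, 17-2}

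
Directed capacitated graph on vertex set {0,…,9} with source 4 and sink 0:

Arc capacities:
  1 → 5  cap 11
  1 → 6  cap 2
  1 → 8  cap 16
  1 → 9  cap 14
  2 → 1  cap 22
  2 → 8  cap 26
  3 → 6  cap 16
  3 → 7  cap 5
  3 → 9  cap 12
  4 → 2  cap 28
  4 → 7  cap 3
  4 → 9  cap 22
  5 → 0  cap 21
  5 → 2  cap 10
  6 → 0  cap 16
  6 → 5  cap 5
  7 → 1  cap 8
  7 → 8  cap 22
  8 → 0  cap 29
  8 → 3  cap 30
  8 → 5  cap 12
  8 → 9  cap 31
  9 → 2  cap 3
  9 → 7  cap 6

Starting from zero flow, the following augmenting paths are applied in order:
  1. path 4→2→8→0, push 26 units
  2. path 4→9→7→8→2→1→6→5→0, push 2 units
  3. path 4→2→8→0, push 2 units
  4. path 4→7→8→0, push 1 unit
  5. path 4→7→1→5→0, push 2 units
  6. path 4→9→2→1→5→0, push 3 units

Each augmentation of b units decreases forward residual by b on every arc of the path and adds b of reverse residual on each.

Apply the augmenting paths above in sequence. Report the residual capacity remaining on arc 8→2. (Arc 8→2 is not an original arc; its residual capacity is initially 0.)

after path 1 (4→2→8→0, push 26): res(8,2)=26
after path 2 (4→9→7→8→2→1→6→5→0, push 2): res(8,2)=24
after path 3 (4→2→8→0, push 2): res(8,2)=26
after path 4 (4→7→8→0, push 1): res(8,2)=26
after path 5 (4→7→1→5→0, push 2): res(8,2)=26
after path 6 (4→9→2→1→5→0, push 3): res(8,2)=26

Residual capacity of (8,2): 26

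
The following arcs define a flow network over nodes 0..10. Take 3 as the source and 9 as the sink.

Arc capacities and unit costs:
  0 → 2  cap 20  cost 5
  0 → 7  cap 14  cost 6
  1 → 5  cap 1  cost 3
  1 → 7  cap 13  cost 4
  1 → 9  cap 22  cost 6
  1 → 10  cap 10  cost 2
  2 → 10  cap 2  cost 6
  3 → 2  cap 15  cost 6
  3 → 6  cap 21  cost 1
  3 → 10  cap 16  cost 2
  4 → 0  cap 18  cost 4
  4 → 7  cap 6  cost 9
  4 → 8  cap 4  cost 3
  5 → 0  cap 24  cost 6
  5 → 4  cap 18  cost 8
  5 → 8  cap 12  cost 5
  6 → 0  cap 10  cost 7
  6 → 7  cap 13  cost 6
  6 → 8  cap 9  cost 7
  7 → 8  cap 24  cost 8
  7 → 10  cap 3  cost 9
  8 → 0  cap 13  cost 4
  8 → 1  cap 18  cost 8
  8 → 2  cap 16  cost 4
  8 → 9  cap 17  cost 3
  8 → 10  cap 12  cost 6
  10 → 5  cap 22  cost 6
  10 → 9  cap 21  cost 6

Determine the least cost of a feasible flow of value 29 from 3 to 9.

Minimum cost for 29 units: 299

shortest-cost path #1: 3→10→9 push 16 @ unit cost 8 (adds 128)
shortest-cost path #2: 3→6→8→9 push 9 @ unit cost 11 (adds 99)
shortest-cost path #3: 3→6→7→8→9 push 4 @ unit cost 18 (adds 72)
total cost = 299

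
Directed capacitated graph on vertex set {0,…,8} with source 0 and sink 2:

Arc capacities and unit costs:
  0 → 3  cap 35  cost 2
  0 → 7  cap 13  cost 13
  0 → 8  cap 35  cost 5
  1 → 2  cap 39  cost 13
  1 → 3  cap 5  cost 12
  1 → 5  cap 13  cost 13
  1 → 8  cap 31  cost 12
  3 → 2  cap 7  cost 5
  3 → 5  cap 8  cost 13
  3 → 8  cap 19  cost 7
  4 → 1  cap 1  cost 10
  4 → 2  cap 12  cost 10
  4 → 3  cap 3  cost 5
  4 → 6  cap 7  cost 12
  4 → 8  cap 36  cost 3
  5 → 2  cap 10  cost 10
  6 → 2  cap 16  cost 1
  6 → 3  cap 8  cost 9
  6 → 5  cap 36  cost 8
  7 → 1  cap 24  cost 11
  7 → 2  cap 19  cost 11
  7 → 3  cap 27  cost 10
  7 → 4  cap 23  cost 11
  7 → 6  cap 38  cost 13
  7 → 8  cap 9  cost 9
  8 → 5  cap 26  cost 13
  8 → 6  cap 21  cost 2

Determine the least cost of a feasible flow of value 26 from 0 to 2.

shortest-cost path #1: 0→3→2 push 7 @ unit cost 7 (adds 49)
shortest-cost path #2: 0→8→6→2 push 16 @ unit cost 8 (adds 128)
shortest-cost path #3: 0→7→2 push 3 @ unit cost 24 (adds 72)
total cost = 249

Minimum cost for 26 units: 249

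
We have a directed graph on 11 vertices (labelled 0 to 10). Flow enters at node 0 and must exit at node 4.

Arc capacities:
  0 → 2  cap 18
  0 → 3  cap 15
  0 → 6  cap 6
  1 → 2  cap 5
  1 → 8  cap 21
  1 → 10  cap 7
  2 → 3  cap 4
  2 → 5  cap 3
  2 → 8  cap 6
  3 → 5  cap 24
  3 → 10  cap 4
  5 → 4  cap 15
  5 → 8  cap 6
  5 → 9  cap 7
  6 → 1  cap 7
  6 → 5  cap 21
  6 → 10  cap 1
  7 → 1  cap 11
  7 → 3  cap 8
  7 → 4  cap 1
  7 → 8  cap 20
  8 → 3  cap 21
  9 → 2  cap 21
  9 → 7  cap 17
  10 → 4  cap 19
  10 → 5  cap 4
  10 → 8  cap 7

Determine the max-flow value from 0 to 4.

augment #1: 0→2→5→4 bottleneck 3, total now 3
augment #2: 0→3→5→4 bottleneck 12, total now 15
augment #3: 0→3→10→4 bottleneck 3, total now 18
augment #4: 0→6→10→4 bottleneck 1, total now 19
augment #5: 0→2→3→10→4 bottleneck 1, total now 20
augment #6: 0→6→1→10→4 bottleneck 5, total now 25
augment #7: 0→2→3→5→9→7→4 bottleneck 1, total now 26
augment #8: 0→2→3→5→9→7→1→10→4 bottleneck 2, total now 28

Maximum flow value: 28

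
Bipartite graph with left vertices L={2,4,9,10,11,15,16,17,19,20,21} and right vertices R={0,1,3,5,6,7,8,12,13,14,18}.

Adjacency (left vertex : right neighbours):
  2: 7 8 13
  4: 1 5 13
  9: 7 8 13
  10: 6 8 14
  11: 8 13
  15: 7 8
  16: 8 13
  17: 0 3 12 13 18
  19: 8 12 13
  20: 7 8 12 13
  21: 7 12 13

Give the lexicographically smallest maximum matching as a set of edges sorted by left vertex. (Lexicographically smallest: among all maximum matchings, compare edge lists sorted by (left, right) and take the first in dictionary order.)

|M| = 7 (so the lex-smallest maximum matching has 7 edges)
process left vertices in ascending order; for each, take the smallest-labelled available neighbour that still permits 7 edges overall, or leave it unmatched if none does
lex-smallest matching: {2-7, 4-1, 9-8, 10-6, 11-13, 17-0, 19-12}

Lex-smallest maximum matching: {(2,7), (4,1), (9,8), (10,6), (11,13), (17,0), (19,12)}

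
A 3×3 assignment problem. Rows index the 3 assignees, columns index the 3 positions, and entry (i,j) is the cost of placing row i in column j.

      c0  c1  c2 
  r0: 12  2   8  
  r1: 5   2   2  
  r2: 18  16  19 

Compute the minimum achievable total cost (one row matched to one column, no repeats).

optimal assignment: row0→col1 (cost 2), row1→col2 (cost 2), row2→col0 (cost 18)
total = 2 + 2 + 18 = 22

Minimum assignment cost: 22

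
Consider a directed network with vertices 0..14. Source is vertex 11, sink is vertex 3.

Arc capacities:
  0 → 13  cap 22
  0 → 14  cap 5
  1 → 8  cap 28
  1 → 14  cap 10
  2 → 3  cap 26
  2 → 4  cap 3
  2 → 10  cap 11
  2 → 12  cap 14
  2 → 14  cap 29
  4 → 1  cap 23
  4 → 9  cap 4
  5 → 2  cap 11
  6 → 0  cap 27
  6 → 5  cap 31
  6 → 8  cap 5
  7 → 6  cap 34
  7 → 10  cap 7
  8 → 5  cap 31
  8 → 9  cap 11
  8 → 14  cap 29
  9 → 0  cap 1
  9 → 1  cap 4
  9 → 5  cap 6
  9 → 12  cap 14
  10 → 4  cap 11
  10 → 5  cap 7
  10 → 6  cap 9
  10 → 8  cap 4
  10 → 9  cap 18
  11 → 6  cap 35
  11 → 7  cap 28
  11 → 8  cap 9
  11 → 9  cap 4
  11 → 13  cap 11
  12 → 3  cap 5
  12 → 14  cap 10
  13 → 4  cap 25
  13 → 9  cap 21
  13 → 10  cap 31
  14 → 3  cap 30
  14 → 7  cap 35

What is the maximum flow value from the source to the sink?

Maximum flow value: 46

augment #1: 11→8→14→3 bottleneck 9, total now 9
augment #2: 11→9→12→3 bottleneck 4, total now 13
augment #3: 11→6→0→14→3 bottleneck 5, total now 18
augment #4: 11→6→5→2→3 bottleneck 11, total now 29
augment #5: 11→6→8→14→3 bottleneck 5, total now 34
augment #6: 11→13→9→12→3 bottleneck 1, total now 35
augment #7: 11→7→10→8→14→3 bottleneck 4, total now 39
augment #8: 11→13→4→1→14→3 bottleneck 7, total now 46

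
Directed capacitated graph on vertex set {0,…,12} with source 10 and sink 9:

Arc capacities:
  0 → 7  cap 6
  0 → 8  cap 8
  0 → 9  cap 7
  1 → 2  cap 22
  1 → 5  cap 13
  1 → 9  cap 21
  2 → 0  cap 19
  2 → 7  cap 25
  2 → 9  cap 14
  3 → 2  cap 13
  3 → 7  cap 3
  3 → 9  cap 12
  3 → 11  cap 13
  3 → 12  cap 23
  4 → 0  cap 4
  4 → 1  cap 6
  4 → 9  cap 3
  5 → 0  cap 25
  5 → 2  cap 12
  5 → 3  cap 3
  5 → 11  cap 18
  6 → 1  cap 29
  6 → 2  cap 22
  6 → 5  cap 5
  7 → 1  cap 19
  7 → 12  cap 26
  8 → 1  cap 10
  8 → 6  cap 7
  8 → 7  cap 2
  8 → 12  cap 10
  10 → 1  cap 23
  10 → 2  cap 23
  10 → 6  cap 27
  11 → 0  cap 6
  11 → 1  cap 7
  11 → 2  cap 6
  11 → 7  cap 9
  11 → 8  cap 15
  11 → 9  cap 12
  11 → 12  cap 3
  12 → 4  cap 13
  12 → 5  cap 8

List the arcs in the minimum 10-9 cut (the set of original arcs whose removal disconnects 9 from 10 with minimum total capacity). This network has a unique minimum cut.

augment #1: 10→1→9 push 21
augment #2: 10→2→9 push 14
augment #3: 10→2→0→9 push 7
augment #4: 10→1→5→3→9 push 2
augment #5: 10→6→5→3→9 push 1
augment #6: 10→6→5→11→9 push 4
augment #7: 10→2→7→12→4→9 push 2
augment #8: 10→6→1→5→11→9 push 8
augment #9: 10→6→2→7→12→4→9 push 1
max flow = 60; residual-reachable set from 10 gives S-side
cut edges (S→T): {(0,9), (1,9), (2,9), (4,9), (5,3), (11,9)} total cap 60

Min-cut arcs: {(0,9), (1,9), (2,9), (4,9), (5,3), (11,9)} (total capacity 60)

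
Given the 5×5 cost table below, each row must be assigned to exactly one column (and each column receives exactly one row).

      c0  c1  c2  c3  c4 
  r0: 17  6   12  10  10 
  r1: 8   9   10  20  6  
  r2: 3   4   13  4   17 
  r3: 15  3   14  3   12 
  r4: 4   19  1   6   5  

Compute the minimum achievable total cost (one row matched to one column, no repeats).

optimal assignment: row0→col1 (cost 6), row1→col4 (cost 6), row2→col0 (cost 3), row3→col3 (cost 3), row4→col2 (cost 1)
total = 6 + 6 + 3 + 3 + 1 = 19

Minimum assignment cost: 19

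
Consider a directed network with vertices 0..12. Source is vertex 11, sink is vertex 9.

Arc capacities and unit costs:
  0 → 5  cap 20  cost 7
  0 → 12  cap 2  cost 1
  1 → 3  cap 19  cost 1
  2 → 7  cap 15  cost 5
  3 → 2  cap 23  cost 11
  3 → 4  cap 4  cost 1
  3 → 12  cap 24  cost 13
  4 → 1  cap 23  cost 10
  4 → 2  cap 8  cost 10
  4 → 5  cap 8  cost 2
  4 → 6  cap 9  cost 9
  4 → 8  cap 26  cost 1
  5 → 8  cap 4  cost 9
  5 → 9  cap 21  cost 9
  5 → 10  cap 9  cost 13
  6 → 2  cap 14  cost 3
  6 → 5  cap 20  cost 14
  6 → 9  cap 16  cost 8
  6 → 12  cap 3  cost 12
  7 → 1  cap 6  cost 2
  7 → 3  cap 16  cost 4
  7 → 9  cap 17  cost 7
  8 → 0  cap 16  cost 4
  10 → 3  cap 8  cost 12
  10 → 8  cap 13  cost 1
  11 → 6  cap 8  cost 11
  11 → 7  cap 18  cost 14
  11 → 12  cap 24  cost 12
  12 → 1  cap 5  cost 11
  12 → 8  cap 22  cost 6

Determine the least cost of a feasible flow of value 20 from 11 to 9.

shortest-cost path #1: 11→6→9 push 8 @ unit cost 19 (adds 152)
shortest-cost path #2: 11→7→9 push 12 @ unit cost 21 (adds 252)
total cost = 404

Minimum cost for 20 units: 404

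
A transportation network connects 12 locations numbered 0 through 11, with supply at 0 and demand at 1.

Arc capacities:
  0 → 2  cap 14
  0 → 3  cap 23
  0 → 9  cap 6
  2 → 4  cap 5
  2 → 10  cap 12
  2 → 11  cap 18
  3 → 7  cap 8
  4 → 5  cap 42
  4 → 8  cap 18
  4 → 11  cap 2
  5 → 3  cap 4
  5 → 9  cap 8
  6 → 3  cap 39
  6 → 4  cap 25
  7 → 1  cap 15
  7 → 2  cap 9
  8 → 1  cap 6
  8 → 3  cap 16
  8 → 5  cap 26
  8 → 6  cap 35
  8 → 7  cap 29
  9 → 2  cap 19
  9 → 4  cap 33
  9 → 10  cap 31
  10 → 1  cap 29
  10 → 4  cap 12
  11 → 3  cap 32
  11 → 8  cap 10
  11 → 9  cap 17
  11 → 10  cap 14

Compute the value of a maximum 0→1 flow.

augment #1: 0→2→10→1 bottleneck 12, total now 12
augment #2: 0→3→7→1 bottleneck 8, total now 20
augment #3: 0→9→10→1 bottleneck 6, total now 26
augment #4: 0→2→4→8→1 bottleneck 2, total now 28

Maximum flow value: 28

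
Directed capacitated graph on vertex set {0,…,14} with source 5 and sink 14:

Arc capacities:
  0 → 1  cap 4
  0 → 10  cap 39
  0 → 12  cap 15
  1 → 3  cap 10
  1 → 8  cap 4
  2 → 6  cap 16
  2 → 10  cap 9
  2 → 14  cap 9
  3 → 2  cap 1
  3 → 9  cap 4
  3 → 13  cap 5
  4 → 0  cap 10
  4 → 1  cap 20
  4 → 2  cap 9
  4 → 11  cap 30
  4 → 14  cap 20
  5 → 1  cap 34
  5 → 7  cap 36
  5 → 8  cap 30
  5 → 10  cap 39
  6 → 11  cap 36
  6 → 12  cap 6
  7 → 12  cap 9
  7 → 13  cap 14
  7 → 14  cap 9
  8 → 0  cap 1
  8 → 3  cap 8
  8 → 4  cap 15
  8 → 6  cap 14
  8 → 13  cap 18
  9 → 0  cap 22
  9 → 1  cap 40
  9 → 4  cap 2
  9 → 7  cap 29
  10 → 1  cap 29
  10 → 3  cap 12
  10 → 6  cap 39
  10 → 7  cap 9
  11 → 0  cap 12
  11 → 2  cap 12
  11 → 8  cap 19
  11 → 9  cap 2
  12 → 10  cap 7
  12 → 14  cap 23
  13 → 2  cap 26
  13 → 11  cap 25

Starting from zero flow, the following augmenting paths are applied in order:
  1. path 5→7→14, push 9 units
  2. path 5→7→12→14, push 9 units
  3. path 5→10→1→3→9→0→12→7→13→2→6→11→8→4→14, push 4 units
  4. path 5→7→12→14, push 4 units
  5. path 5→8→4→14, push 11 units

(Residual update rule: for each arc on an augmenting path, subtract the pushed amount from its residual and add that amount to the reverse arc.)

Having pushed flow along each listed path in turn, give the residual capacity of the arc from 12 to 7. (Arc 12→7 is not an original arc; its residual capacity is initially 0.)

Residual capacity of (12,7): 9

after path 1 (5→7→14, push 9): res(12,7)=0
after path 2 (5→7→12→14, push 9): res(12,7)=9
after path 3 (5→10→1→3→9→0→12→7→13→2→6→11→8→4→14, push 4): res(12,7)=5
after path 4 (5→7→12→14, push 4): res(12,7)=9
after path 5 (5→8→4→14, push 11): res(12,7)=9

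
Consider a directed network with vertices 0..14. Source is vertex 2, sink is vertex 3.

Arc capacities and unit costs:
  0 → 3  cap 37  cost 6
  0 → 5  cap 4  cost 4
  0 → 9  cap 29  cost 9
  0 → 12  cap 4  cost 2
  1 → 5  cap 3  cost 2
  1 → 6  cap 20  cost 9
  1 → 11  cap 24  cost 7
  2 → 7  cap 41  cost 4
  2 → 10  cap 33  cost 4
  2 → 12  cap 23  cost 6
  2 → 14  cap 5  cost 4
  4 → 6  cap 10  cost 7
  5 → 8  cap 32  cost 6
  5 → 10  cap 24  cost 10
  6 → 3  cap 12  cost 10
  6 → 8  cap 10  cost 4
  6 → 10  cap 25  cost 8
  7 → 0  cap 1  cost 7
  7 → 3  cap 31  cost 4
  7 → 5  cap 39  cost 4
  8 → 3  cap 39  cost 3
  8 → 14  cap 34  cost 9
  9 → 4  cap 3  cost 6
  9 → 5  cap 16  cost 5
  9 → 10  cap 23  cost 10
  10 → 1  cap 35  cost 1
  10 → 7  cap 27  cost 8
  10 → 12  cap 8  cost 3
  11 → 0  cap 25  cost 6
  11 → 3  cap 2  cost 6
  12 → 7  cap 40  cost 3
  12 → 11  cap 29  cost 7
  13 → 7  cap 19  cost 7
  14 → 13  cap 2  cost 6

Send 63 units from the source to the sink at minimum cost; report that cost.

Minimum cost for 63 units: 866

shortest-cost path #1: 2→7→3 push 31 @ unit cost 8 (adds 248)
shortest-cost path #2: 2→10→1→5→8→3 push 3 @ unit cost 16 (adds 48)
shortest-cost path #3: 2→7→0→3 push 1 @ unit cost 17 (adds 17)
shortest-cost path #4: 2→7→5→8→3 push 9 @ unit cost 17 (adds 153)
shortest-cost path #5: 2→10→1→11→3 push 2 @ unit cost 18 (adds 36)
shortest-cost path #6: 2→10→1→6→8→3 push 10 @ unit cost 21 (adds 210)
shortest-cost path #7: 2→12→7→5→8→3 push 7 @ unit cost 22 (adds 154)
total cost = 866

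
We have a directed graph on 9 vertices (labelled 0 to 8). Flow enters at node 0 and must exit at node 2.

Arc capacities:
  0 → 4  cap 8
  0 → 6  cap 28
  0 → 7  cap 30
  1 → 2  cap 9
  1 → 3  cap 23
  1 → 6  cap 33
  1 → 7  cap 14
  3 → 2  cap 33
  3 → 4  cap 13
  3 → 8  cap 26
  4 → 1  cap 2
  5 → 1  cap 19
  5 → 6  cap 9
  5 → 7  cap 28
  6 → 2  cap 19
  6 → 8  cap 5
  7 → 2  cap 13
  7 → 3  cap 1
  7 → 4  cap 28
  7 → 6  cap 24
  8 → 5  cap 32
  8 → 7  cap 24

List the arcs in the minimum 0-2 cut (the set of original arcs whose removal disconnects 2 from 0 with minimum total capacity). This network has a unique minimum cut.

augment #1: 0→6→2 push 19
augment #2: 0→7→2 push 13
augment #3: 0→4→1→2 push 2
augment #4: 0→7→3→2 push 1
augment #5: 0→6→8→5→1→2 push 5
max flow = 40; residual-reachable set from 0 gives S-side
cut edges (S→T): {(4,1), (6,2), (6,8), (7,2), (7,3)} total cap 40

Min-cut arcs: {(4,1), (6,2), (6,8), (7,2), (7,3)} (total capacity 40)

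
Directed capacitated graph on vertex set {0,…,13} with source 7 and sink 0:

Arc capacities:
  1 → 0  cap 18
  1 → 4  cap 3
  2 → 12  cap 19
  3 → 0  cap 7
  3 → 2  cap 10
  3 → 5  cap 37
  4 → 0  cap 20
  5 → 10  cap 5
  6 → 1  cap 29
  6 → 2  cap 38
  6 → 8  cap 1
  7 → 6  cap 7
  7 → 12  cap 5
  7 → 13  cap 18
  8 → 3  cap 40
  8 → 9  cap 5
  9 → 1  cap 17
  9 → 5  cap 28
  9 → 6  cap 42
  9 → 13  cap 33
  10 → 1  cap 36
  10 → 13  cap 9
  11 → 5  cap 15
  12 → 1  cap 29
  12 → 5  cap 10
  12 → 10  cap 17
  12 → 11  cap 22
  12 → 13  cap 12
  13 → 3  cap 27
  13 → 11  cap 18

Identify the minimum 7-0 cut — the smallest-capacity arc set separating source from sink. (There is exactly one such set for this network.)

augment #1: 7→6→1→0 push 7
augment #2: 7→12→1→0 push 5
augment #3: 7→13→3→0 push 7
augment #4: 7→13→3→2→12→1→0 push 6
augment #5: 7→13→3→2→12→1→4→0 push 3
max flow = 28; residual-reachable set from 7 gives S-side
cut edges (S→T): {(1,0), (1,4), (3,0)} total cap 28

Min-cut arcs: {(1,0), (1,4), (3,0)} (total capacity 28)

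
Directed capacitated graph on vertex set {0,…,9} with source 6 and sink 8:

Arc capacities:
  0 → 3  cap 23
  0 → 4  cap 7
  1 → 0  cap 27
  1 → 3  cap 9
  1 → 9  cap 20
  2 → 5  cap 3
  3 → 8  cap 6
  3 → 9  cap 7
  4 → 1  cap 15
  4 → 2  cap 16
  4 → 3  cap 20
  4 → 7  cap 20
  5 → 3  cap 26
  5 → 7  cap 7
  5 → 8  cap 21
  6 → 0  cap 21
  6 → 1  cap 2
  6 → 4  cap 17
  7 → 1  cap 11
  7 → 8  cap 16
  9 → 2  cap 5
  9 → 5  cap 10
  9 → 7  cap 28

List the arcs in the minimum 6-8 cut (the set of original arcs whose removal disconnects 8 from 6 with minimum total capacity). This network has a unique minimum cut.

Min-cut arcs: {(2,5), (3,8), (7,8), (9,5)} (total capacity 35)

augment #1: 6→0→3→8 push 6
augment #2: 6→4→7→8 push 16
augment #3: 6→1→9→5→8 push 2
augment #4: 6→4→2→5→8 push 1
augment #5: 6→0→3→9→5→8 push 7
augment #6: 6→0→4→2→5→8 push 2
augment #7: 6→0→4→1→9→5→8 push 1
max flow = 35; residual-reachable set from 6 gives S-side
cut edges (S→T): {(2,5), (3,8), (7,8), (9,5)} total cap 35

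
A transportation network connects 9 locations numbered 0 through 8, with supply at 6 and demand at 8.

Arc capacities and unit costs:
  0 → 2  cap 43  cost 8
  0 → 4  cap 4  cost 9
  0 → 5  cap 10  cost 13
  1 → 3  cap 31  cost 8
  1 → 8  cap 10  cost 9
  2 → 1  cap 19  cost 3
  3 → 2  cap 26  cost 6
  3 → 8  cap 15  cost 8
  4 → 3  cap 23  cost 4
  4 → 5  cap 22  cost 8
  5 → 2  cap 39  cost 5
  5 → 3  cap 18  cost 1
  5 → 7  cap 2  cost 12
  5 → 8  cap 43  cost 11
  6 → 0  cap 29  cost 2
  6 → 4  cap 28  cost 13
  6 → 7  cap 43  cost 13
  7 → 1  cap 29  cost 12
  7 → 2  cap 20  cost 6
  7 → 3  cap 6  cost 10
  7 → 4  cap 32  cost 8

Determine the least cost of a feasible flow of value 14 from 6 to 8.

Minimum cost for 14 units: 312

shortest-cost path #1: 6→0→2→1→8 push 10 @ unit cost 22 (adds 220)
shortest-cost path #2: 6→0→4→3→8 push 4 @ unit cost 23 (adds 92)
total cost = 312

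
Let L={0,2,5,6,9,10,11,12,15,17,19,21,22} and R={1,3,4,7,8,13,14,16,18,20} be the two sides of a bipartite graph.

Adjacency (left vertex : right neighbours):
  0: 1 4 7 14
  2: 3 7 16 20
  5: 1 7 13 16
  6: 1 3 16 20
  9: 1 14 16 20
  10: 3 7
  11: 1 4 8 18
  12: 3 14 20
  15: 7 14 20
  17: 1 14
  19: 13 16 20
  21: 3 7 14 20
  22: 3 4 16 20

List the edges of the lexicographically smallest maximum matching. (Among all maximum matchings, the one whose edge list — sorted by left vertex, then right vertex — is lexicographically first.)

Lex-smallest maximum matching: {(0,1), (2,3), (5,7), (6,16), (9,14), (11,8), (12,20), (19,13), (22,4)}

|M| = 9 (so the lex-smallest maximum matching has 9 edges)
process left vertices in ascending order; for each, take the smallest-labelled available neighbour that still permits 9 edges overall, or leave it unmatched if none does
lex-smallest matching: {0-1, 2-3, 5-7, 6-16, 9-14, 11-8, 12-20, 19-13, 22-4}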